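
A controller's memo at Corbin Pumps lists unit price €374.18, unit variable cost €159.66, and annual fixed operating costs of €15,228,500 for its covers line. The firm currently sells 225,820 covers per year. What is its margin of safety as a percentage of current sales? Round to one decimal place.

Unit CM = price − variable cost = €374.18 − €159.66 = €214.52. Break-even units = €15,228,500 ÷ €214.52 = 70,988.72; break-even revenue = 70,988.72 × €374.18 = €26,562,558.88.
Current sales = 225,820 × €374.18 = €84,497,327.60.
Margin of safety = (€84,497,327.60 − €26,562,558.88) ÷ €84,497,327.60 = 68.6%.

68.6%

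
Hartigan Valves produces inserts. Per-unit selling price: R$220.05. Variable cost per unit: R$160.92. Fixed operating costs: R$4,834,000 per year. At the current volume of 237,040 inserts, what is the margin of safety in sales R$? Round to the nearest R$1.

Each unit contributes R$220.05 − R$160.92 = R$59.13. Break-even units = R$4,834,000 ÷ R$59.13 = 81,752.07; break-even revenue = 81,752.07 × R$220.05 = R$17,989,543.38.
Actual sales revenue = 237,040 × R$220.05 = R$52,160,652.00.
Margin of safety = R$52,160,652.00 − R$17,989,543.38 = R$34,171,109.

R$34,171,109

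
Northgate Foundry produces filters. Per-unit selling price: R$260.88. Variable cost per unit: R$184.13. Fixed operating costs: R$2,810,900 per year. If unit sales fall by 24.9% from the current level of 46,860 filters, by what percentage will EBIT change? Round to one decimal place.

-114.0%

At 46,860 units, contribution = 46,860 × R$76.75 = R$3,596,505.00.
Subtracting fixed costs: EBIT = R$3,596,505.00 − R$2,810,900 = R$785,605.00.
So DOL = total CM / EBIT = R$3,596,505.00 / R$785,605.00 = 4.5780.
Operating income changes by 4.5780 × -24.9% = -114.0%.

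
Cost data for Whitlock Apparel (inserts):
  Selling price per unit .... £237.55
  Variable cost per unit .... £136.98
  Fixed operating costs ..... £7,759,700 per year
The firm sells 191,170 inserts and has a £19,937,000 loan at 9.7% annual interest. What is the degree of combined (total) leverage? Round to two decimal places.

Contribution at this volume is 191,170 × £100.57 = £19,225,966.90.
EBIT = £19,225,966.90 − £7,759,700 = £11,466,266.90. Interest = £1,933,889.00.
DOL = £19,225,966.90 ÷ £11,466,266.90 = 1.6767; DFL = £11,466,266.90 ÷ £9,532,377.90 = 1.2029.
Combined leverage = 1.6767 × 1.2029 = 2.0169.

2.02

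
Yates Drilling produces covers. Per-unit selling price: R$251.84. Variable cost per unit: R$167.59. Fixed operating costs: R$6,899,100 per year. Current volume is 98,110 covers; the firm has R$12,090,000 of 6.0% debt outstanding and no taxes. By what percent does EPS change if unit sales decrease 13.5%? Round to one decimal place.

At 98,110 units, contribution = 98,110 × R$84.25 = R$8,265,767.50.
Subtracting fixed costs: EBIT = R$8,265,767.50 − R$6,899,100 = R$1,366,667.50.
Interest = R$725,400.00, so EBIT − I = R$641,267.50.
Degree of combined leverage = contribution ÷ (EBIT − I) = R$8,265,767.50 ÷ R$641,267.50 = 12.8897.
EPS therefore changes by 12.8897 × (-13.5%) = -174.0%.

-174.0%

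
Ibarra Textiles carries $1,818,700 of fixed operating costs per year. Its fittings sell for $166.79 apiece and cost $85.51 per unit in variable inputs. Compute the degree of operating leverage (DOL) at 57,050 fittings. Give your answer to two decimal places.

At 57,050 units, contribution = 57,050 × $81.28 = $4,637,024.00.
EBIT = $4,637,024.00 − $1,818,700 = $2,818,324.00.
So DOL = total CM / EBIT = $4,637,024.00 / $2,818,324.00 = 1.6453.

1.65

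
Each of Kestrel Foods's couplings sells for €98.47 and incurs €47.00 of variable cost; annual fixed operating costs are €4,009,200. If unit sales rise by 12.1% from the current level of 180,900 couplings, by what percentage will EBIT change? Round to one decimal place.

+21.3%

At 180,900 units, contribution = 180,900 × €51.47 = €9,310,923.00.
Operating income = contribution − fixed costs = €9,310,923.00 − €4,009,200 = €5,301,723.00.
DOL = contribution ÷ EBIT = €9,310,923.00 ÷ €5,301,723.00 = 1.7562.
Operating income changes by 1.7562 × +12.1% = +21.3%.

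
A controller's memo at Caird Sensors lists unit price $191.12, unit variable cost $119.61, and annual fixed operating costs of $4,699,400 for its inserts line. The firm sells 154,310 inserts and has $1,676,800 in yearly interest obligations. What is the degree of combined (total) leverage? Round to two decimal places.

2.37

Contribution at this volume is 154,310 × $71.51 = $11,034,708.10.
Subtracting fixed costs: EBIT = $11,034,708.10 − $4,699,400 = $6,335,308.10. Interest = $1,676,800.00.
DOL = $11,034,708.10 ÷ $6,335,308.10 = 1.7418; DFL = $6,335,308.10 ÷ $4,658,508.10 = 1.3599.
DCL = DOL × DFL = 1.7418 × 1.3599 = 2.3687.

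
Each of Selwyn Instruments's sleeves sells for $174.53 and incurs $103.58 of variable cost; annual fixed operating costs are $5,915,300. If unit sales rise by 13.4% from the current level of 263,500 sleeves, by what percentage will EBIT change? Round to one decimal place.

+19.6%

Contribution at this volume is 263,500 × $70.95 = $18,695,325.00.
EBIT = $18,695,325.00 − $5,915,300 = $12,780,025.00.
Degree of operating leverage = $18,695,325.00 / $12,780,025.00 = 1.4629.
%ΔEBIT = DOL × %ΔSales = 1.4629 × +13.4% = +19.6%.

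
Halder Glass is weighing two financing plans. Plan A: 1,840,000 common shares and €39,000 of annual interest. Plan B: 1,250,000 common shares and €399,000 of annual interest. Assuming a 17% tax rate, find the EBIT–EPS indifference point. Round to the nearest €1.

At indifference, (EBIT − 39,000)(1 − t)/1,840,000 = (EBIT − 399,000)(1 − t)/1,250,000.
Cancelling (1 − t) and cross-multiplying: 1,250,000·(EBIT − 39,000) = 1,840,000·(EBIT − 399,000).
Solving, EBIT = (399,000·1,840,000 − 39,000·1,250,000) / (1,840,000 − 1,250,000) = 685,410,000,000 / 590,000 = 1,161,711.86.

€1,161,712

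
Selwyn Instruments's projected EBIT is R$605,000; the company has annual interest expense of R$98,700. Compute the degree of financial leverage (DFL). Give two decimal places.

1.19

Interest = R$98,700.00.
DFL = EBIT ÷ (EBIT − I) = R$605,000 ÷ (R$605,000 − R$98,700.00) = R$605,000 ÷ R$506,300.00 = 1.1949.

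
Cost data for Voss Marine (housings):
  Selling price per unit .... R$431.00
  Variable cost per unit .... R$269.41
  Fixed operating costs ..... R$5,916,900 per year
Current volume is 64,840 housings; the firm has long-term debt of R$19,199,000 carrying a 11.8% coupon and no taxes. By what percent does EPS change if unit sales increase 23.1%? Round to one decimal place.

+105.5%

Total contribution margin = 64,840 × R$161.59 = R$10,477,495.60.
Subtracting fixed costs: EBIT = R$10,477,495.60 − R$5,916,900 = R$4,560,595.60.
Interest = R$2,265,482.00, so EBIT − I = R$2,295,113.60.
Degree of combined leverage = contribution ÷ (EBIT − I) = R$10,477,495.60 ÷ R$2,295,113.60 = 4.5651.
EPS therefore changes by 4.5651 × (+23.1%) = +105.5%.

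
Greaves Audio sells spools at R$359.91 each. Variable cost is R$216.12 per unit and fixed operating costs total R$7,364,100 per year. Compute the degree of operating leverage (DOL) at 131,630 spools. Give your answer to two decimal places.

At 131,630 units, contribution = 131,630 × R$143.79 = R$18,927,077.70.
Subtracting fixed costs: EBIT = R$18,927,077.70 − R$7,364,100 = R$11,562,977.70.
DOL = contribution ÷ EBIT = R$18,927,077.70 ÷ R$11,562,977.70 = 1.6369.

1.64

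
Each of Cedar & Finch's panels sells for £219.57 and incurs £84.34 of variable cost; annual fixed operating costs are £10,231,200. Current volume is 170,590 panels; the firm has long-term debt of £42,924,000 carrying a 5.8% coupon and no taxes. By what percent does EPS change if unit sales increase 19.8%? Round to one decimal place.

Total contribution margin = 170,590 × £135.23 = £23,068,885.70.
EBIT = £23,068,885.70 − £10,231,200 = £12,837,685.70.
Interest = £2,489,592.00, so EBIT − I = £10,348,093.70.
Degree of combined leverage = contribution ÷ (EBIT − I) = £23,068,885.70 ÷ £10,348,093.70 = 2.2293.
%ΔEPS = DCL × %ΔSales = 2.2293 × +19.8% = +44.1%.

+44.1%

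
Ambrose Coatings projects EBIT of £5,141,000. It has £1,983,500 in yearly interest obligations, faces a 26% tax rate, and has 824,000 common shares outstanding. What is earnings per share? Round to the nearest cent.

Interest = £1,983,500.00, so EBT = £5,141,000 − £1,983,500.00 = £3,157,500.00.
After tax at 26%: net income = £3,157,500.00 × 0.74 = £2,336,550.00.
EPS = £2,336,550.00 ÷ 824,000 = £2.84.

£2.84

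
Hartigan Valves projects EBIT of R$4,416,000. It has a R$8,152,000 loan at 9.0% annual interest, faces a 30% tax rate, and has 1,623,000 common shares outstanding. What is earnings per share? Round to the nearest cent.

R$1.59

Pre-tax income = R$4,416,000 − R$733,680.00 = R$3,682,320.00.
After tax at 30%: net income = R$3,682,320.00 × 0.70 = R$2,577,624.00.
EPS = R$2,577,624.00 ÷ 1,623,000 = R$1.59.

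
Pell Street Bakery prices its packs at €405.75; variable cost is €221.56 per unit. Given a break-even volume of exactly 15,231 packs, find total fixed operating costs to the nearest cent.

Each unit contributes €405.75 − €221.56 = €184.19.
Fixed costs = break-even units × CM = 15,231 × €184.19 = €2,805,397.89.

€2,805,397.89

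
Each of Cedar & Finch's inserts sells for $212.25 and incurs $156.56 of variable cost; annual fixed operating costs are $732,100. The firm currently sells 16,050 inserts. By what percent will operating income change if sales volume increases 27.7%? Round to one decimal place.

+153.1%

At 16,050 units, contribution = 16,050 × $55.69 = $893,824.50.
EBIT = $893,824.50 − $732,100 = $161,724.50.
DOL = contribution ÷ EBIT = $893,824.50 ÷ $161,724.50 = 5.5268.
%ΔEBIT = DOL × %ΔSales = 5.5268 × +27.7% = +153.1%.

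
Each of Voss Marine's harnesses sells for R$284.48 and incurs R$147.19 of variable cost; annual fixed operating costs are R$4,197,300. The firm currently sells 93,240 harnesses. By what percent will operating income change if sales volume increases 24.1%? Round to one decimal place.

+35.9%

Total contribution margin = 93,240 × R$137.29 = R$12,800,919.60.
Subtracting fixed costs: EBIT = R$12,800,919.60 − R$4,197,300 = R$8,603,619.60.
DOL = contribution ÷ EBIT = R$12,800,919.60 ÷ R$8,603,619.60 = 1.4879.
%ΔEBIT = DOL × %ΔSales = 1.4879 × +24.1% = +35.9%.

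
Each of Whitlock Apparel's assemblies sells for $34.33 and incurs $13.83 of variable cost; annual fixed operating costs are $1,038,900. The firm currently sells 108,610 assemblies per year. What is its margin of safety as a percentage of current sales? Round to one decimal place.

Contribution margin per unit = $34.33 − $13.83 = $20.50. Break-even units = $1,038,900 ÷ $20.50 = 50,678.05; break-even revenue = 50,678.05 × $34.33 = $1,739,777.41.
Actual sales revenue = 108,610 × $34.33 = $3,728,581.30.
Margin of safety = ($3,728,581.30 − $1,739,777.41) ÷ $3,728,581.30 = 53.3%.

53.3%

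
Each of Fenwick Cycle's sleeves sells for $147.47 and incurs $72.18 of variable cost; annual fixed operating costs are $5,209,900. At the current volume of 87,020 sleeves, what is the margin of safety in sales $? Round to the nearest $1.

$2,628,244

Unit CM = price − variable cost = $147.47 − $72.18 = $75.29. Break-even units = $5,209,900 ÷ $75.29 = 69,197.77; break-even revenue = 69,197.77 × $147.47 = $10,204,594.94.
Actual sales revenue = 87,020 × $147.47 = $12,832,839.40.
Margin of safety = $12,832,839.40 − $10,204,594.94 = $2,628,244.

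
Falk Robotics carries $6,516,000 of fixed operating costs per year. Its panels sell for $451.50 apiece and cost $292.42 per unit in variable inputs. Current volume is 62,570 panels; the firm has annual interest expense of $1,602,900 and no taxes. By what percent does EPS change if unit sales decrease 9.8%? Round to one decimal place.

-53.2%

At 62,570 units, contribution = 62,570 × $159.08 = $9,953,635.60.
Operating income = contribution − fixed costs = $9,953,635.60 − $6,516,000 = $3,437,635.60.
Interest = $1,602,900.00, so EBIT − I = $1,834,735.60.
DCL = total CM / (EBIT − I) = $9,953,635.60 / $1,834,735.60 = 5.4251.
EPS therefore changes by 5.4251 × (-9.8%) = -53.2%.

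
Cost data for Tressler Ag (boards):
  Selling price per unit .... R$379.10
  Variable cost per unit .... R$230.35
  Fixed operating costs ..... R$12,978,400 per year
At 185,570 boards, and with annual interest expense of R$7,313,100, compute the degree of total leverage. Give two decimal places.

Contribution at this volume is 185,570 × R$148.75 = R$27,603,537.50.
EBIT = R$27,603,537.50 − R$12,978,400 = R$14,625,137.50. Interest = R$7,313,100.00, so EBIT − I = R$7,312,037.50.
Degree of total leverage = total CM / (EBIT − interest) = R$27,603,537.50 / R$7,312,037.50 = 3.7751.

3.78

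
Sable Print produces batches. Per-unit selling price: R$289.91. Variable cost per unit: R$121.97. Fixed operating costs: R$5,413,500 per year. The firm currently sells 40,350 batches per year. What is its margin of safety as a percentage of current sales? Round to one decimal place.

Each unit contributes R$289.91 − R$121.97 = R$167.94. Break-even units = R$5,413,500 ÷ R$167.94 = 32,234.73; break-even revenue = 32,234.73 × R$289.91 = R$9,345,169.61.
Current sales = 40,350 × R$289.91 = R$11,697,868.50.
Margin of safety = (R$11,697,868.50 − R$9,345,169.61) ÷ R$11,697,868.50 = 20.1%.

20.1%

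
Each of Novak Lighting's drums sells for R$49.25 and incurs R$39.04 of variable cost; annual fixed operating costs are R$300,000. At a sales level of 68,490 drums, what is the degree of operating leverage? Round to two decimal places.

Contribution at this volume is 68,490 × R$10.21 = R$699,282.90.
Operating income = contribution − fixed costs = R$699,282.90 − R$300,000 = R$399,282.90.
DOL = contribution ÷ EBIT = R$699,282.90 ÷ R$399,282.90 = 1.7513.

1.75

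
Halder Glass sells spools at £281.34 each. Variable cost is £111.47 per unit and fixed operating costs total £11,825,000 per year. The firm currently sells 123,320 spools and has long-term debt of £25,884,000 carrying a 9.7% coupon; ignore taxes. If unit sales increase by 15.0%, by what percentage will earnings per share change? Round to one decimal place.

+47.5%

Total contribution margin = 123,320 × £169.87 = £20,948,368.40.
Operating income = contribution − fixed costs = £20,948,368.40 − £11,825,000 = £9,123,368.40.
Interest = £2,510,748.00, so EBIT − I = £6,612,620.40.
Degree of combined leverage = contribution ÷ (EBIT − I) = £20,948,368.40 ÷ £6,612,620.40 = 3.1679.
%ΔEPS = DCL × %ΔSales = 3.1679 × +15.0% = +47.5%.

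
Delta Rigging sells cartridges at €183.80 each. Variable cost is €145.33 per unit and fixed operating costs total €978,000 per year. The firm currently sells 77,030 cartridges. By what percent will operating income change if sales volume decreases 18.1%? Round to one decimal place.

At 77,030 units, contribution = 77,030 × €38.47 = €2,963,344.10.
Subtracting fixed costs: EBIT = €2,963,344.10 − €978,000 = €1,985,344.10.
So DOL = total CM / EBIT = €2,963,344.10 / €1,985,344.10 = 1.4926.
Operating income changes by 1.4926 × -18.1% = -27.0%.

-27.0%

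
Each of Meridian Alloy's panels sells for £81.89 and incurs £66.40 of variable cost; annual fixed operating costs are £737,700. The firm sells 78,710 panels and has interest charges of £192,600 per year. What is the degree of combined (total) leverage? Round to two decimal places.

At 78,710 units, contribution = 78,710 × £15.49 = £1,219,217.90.
Operating income = contribution − fixed costs = £1,219,217.90 − £737,700 = £481,517.90. Interest = £192,600.00, so EBIT − I = £288,917.90.
DCL = contribution ÷ (EBIT − I) = £1,219,217.90 ÷ £288,917.90 = 4.2199.

4.22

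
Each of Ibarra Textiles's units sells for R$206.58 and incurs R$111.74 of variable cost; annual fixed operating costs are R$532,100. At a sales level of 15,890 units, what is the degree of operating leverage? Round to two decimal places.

Contribution at this volume is 15,890 × R$94.84 = R$1,507,007.60.
EBIT = R$1,507,007.60 − R$532,100 = R$974,907.60.
DOL = contribution ÷ EBIT = R$1,507,007.60 ÷ R$974,907.60 = 1.5458.

1.55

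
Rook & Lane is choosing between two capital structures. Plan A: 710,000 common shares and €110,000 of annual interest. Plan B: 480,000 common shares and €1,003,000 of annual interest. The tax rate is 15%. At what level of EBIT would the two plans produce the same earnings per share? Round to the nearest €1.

€2,866,652

Set EPS_A = EPS_B: (EBIT − €110,000)(1 − 0.15) ÷ 710,000 = (EBIT − €1,003,000)(1 − 0.15) ÷ 480,000.
Cancelling (1 − t) and cross-multiplying: 480,000·(EBIT − 110,000) = 710,000·(EBIT − 1,003,000).
EBIT × (710,000 − 480,000) = 1,003,000 × 710,000 − 110,000 × 480,000 = 659,330,000,000, so EBIT = 659,330,000,000 ÷ 230,000 = 2,866,652.17.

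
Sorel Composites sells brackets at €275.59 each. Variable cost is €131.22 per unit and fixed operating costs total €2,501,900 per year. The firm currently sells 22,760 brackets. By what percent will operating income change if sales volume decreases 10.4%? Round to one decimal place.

-43.6%

At 22,760 units, contribution = 22,760 × €144.37 = €3,285,861.20.
Subtracting fixed costs: EBIT = €3,285,861.20 − €2,501,900 = €783,961.20.
DOL = contribution ÷ EBIT = €3,285,861.20 ÷ €783,961.20 = 4.1914.
%ΔEBIT = DOL × %ΔSales = 4.1914 × -10.4% = -43.6%.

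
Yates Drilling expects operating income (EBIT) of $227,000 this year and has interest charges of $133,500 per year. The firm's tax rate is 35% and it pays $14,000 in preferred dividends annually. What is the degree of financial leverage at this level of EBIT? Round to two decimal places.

3.15

Interest = $133,500.00.
Preferred dividends grossed up pre-tax: $14,000 / (1 − 0.35) = $21,538.46.
DFL = EBIT ÷ [EBIT − I − D_p/(1−t)] = $227,000 ÷ [$227,000 − $133,500.00 − $21,538.46] = $227,000 ÷ $71,961.54 = 3.1545.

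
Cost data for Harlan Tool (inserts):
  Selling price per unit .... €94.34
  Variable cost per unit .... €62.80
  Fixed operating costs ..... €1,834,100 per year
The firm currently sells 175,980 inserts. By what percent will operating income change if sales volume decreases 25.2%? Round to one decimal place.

-37.6%

At 175,980 units, contribution = 175,980 × €31.54 = €5,550,409.20.
Subtracting fixed costs: EBIT = €5,550,409.20 − €1,834,100 = €3,716,309.20.
So DOL = total CM / EBIT = €5,550,409.20 / €3,716,309.20 = 1.4935.
So EBIT moves 1.4935 × (-25.2%) = -37.6%.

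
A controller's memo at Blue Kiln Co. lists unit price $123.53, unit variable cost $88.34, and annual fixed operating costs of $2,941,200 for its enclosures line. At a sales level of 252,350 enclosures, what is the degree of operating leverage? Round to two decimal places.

At 252,350 units, contribution = 252,350 × $35.19 = $8,880,196.50.
Subtracting fixed costs: EBIT = $8,880,196.50 − $2,941,200 = $5,938,996.50.
DOL = contribution ÷ EBIT = $8,880,196.50 ÷ $5,938,996.50 = 1.4952.

1.50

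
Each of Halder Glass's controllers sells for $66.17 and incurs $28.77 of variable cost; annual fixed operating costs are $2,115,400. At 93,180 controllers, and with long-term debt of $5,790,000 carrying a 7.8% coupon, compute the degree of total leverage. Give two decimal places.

At 93,180 units, contribution = 93,180 × $37.40 = $3,484,932.00.
Operating income = contribution − fixed costs = $3,484,932.00 − $2,115,400 = $1,369,532.00. Interest = $451,620.00.
DOL = $3,484,932.00 ÷ $1,369,532.00 = 2.5446; DFL = $1,369,532.00 ÷ $917,912.00 = 1.4920.
DCL = DOL × DFL = 2.5446 × 1.4920 = 3.7965.

3.80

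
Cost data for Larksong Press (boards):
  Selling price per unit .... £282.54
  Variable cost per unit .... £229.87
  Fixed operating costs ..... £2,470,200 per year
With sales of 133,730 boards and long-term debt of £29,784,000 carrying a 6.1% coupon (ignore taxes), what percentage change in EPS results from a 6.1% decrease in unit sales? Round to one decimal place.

-15.6%

Total contribution margin = 133,730 × £52.67 = £7,043,559.10.
Operating income = contribution − fixed costs = £7,043,559.10 − £2,470,200 = £4,573,359.10.
Interest = £1,816,824.00, so EBIT − I = £2,756,535.10.
DCL = total CM / (EBIT − I) = £7,043,559.10 / £2,756,535.10 = 2.5552.
%ΔEPS = DCL × %ΔSales = 2.5552 × -6.1% = -15.6%.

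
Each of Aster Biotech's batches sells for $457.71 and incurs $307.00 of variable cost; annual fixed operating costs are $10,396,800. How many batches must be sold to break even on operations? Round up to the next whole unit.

68,986 batches

Contribution margin per unit = $457.71 − $307.00 = $150.71.
Break-even Q = $10,396,800 / $150.71 = 68,985.47 → 68,986 batches.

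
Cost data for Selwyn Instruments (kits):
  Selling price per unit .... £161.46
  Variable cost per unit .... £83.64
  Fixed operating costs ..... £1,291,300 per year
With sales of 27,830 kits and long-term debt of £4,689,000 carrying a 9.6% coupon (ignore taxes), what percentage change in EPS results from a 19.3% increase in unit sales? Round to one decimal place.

+98.5%

Contribution at this volume is 27,830 × £77.82 = £2,165,730.60.
EBIT = £2,165,730.60 − £1,291,300 = £874,430.60.
After interest of £450,144.00, pre-tax earnings = £424,286.60.
Degree of combined leverage = contribution ÷ (EBIT − I) = £2,165,730.60 ÷ £424,286.60 = 5.1044.
EPS therefore changes by 5.1044 × (+19.3%) = +98.5%.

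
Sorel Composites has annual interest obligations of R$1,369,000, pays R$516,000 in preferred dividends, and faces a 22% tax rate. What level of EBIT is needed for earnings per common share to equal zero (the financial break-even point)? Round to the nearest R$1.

R$2,030,538

Grossing the preferred dividend up to pre-tax terms: R$516,000 / (1 − 0.22) = R$661,538.46.
Financial break-even EBIT = interest + D_p ÷ (1 − t) = R$1,369,000 + R$661,538.46 = R$2,030,538.46.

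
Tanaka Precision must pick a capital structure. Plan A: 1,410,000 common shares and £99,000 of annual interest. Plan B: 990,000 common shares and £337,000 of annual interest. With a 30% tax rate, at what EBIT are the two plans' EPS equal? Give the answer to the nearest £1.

£898,000

Set EPS_A = EPS_B: (EBIT − £99,000)(1 − 0.30) ÷ 1,410,000 = (EBIT − £337,000)(1 − 0.30) ÷ 990,000.
The (1 − t) factor cancels: (EBIT − 99,000) × 990,000 = (EBIT − 337,000) × 1,410,000.
Solving, EBIT = (337,000·1,410,000 − 99,000·990,000) / (1,410,000 − 990,000) = 377,160,000,000 / 420,000 = 898,000.00.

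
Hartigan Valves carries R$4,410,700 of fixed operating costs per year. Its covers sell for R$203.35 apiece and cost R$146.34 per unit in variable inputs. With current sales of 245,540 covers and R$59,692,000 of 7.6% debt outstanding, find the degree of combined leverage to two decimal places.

2.77

Total contribution margin = 245,540 × R$57.01 = R$13,998,235.40.
Operating income = contribution − fixed costs = R$13,998,235.40 − R$4,410,700 = R$9,587,535.40. Interest = R$4,536,592.00.
DOL = R$13,998,235.40 ÷ R$9,587,535.40 = 1.4600; DFL = R$9,587,535.40 ÷ R$5,050,943.40 = 1.8982.
Combined leverage = 1.4600 × 1.8982 = 2.7714.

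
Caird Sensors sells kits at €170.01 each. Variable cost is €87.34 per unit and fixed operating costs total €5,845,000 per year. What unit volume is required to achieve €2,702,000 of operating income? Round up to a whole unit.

103,387 kits

Contribution margin per unit = €170.01 − €87.34 = €82.67.
Units = (FC + target) / CM = (€5,845,000 + €2,702,000) / €82.67 = 103,386.96, so 103,387 kits.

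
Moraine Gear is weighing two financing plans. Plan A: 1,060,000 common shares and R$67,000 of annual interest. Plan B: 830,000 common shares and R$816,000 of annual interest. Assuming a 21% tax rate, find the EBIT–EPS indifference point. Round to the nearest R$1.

At indifference, (EBIT − 67,000)(1 − t)/1,060,000 = (EBIT − 816,000)(1 − t)/830,000.
Cancelling (1 − t) and cross-multiplying: 830,000·(EBIT − 67,000) = 1,060,000·(EBIT − 816,000).
EBIT × (1,060,000 − 830,000) = 816,000 × 1,060,000 − 67,000 × 830,000 = 809,350,000,000, so EBIT = 809,350,000,000 ÷ 230,000 = 3,518,913.04.

R$3,518,913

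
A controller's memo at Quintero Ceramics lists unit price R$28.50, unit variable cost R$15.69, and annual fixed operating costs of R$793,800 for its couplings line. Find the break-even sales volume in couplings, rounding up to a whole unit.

Contribution margin per unit = R$28.50 − R$15.69 = R$12.81.
Break-even volume = fixed costs ÷ CM per unit = R$793,800 ÷ R$12.81 = 61,967.21, so 61,968 couplings.

61,968 couplings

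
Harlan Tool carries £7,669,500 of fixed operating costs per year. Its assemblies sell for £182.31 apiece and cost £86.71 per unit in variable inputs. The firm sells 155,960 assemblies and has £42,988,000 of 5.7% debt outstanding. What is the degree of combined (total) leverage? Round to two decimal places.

Total contribution margin = 155,960 × £95.60 = £14,909,776.00.
Operating income = contribution − fixed costs = £14,909,776.00 − £7,669,500 = £7,240,276.00. Interest = £2,450,316.00, so EBIT − I = £4,789,960.00.
DCL = contribution ÷ (EBIT − I) = £14,909,776.00 ÷ £4,789,960.00 = 3.1127.

3.11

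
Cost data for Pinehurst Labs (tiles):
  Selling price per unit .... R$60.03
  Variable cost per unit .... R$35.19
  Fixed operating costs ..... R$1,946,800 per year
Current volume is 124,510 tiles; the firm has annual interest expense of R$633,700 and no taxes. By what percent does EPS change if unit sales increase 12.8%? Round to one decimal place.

+77.3%

Total contribution margin = 124,510 × R$24.84 = R$3,092,828.40.
EBIT = R$3,092,828.40 − R$1,946,800 = R$1,146,028.40.
After interest of R$633,700.00, pre-tax earnings = R$512,328.40.
DCL = total CM / (EBIT − I) = R$3,092,828.40 / R$512,328.40 = 6.0368.
EPS therefore changes by 6.0368 × (+12.8%) = +77.3%.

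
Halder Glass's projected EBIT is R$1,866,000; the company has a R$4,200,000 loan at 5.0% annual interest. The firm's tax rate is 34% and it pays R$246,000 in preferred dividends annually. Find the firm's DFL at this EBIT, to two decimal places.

1.45

Interest = R$210,000.00.
Preferred dividends grossed up pre-tax: R$246,000 / (1 − 0.34) = R$372,727.27.
DFL = EBIT ÷ [EBIT − I − D_p/(1−t)] = R$1,866,000 ÷ [R$1,866,000 − R$210,000.00 − R$372,727.27] = R$1,866,000 ÷ R$1,283,272.73 = 1.4541.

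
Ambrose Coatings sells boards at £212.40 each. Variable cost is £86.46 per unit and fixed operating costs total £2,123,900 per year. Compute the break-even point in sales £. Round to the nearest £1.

£3,581,994

Contribution margin per unit = £212.40 − £86.46 = £125.94, a CM ratio of £125.94 ÷ £212.40 = 0.5929.
Break-even revenue = fixed costs × price ÷ CM = £2,123,900 × £212.40 ÷ £125.94 = £3,581,994.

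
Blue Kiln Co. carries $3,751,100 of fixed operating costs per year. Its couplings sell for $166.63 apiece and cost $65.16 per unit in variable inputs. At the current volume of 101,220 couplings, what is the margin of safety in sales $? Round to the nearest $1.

Contribution margin per unit = $166.63 − $65.16 = $101.47. Break-even units = $3,751,100 ÷ $101.47 = 36,967.58; break-even revenue = 36,967.58 × $166.63 = $6,159,907.29.
Actual sales revenue = 101,220 × $166.63 = $16,866,288.60.
Margin of safety = $16,866,288.60 − $6,159,907.29 = $10,706,381.

$10,706,381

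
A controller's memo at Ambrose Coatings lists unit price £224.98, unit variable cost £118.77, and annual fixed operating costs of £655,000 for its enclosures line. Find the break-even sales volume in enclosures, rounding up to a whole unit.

6,168 enclosures

Unit CM = price − variable cost = £224.98 − £118.77 = £106.21.
Units to break even: £655,000 ÷ £106.21 = 6,167.03, rounded up to 6,168.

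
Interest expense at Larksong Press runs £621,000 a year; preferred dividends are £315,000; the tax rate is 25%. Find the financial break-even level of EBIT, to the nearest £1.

£1,041,000

Preferred dividends are paid after tax, so their pre-tax equivalent is £315,000 ÷ (1 − 0.25) = £420,000.00.
EPS = 0 when EBIT covers interest plus the pre-tax preferred burden: £621,000 + £420,000.00 = £1,041,000.00.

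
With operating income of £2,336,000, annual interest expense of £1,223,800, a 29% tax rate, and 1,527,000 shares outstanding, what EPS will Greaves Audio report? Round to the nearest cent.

Interest = £1,223,800.00, so EBT = £2,336,000 − £1,223,800.00 = £1,112,200.00.
After tax at 29%: net income = £1,112,200.00 × 0.71 = £789,662.00.
EPS = £789,662.00 ÷ 1,527,000 = £0.52.

£0.52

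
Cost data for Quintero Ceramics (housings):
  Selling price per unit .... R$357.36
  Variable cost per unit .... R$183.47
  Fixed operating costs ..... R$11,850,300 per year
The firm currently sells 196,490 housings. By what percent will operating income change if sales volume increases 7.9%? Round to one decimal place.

+12.1%

At 196,490 units, contribution = 196,490 × R$173.89 = R$34,167,646.10.
Subtracting fixed costs: EBIT = R$34,167,646.10 − R$11,850,300 = R$22,317,346.10.
Degree of operating leverage = R$34,167,646.10 / R$22,317,346.10 = 1.5310.
Operating income changes by 1.5310 × +7.9% = +12.1%.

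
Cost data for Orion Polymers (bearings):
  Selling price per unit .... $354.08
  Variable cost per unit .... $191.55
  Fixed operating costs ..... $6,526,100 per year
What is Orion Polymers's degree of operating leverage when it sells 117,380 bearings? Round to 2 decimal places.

Total contribution margin = 117,380 × $162.53 = $19,077,771.40.
Operating income = contribution − fixed costs = $19,077,771.40 − $6,526,100 = $12,551,671.40.
DOL = contribution ÷ EBIT = $19,077,771.40 ÷ $12,551,671.40 = 1.5199.

1.52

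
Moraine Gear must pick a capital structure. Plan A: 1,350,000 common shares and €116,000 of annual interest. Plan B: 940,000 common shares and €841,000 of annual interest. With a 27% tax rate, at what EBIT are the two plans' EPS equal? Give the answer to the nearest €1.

Set EPS_A = EPS_B: (EBIT − €116,000)(1 − 0.27) ÷ 1,350,000 = (EBIT − €841,000)(1 − 0.27) ÷ 940,000.
The (1 − t) factor cancels: (EBIT − 116,000) × 940,000 = (EBIT − 841,000) × 1,350,000.
EBIT × (1,350,000 − 940,000) = 841,000 × 1,350,000 − 116,000 × 940,000 = 1,026,310,000,000, so EBIT = 1,026,310,000,000 ÷ 410,000 = 2,503,195.12.

€2,503,195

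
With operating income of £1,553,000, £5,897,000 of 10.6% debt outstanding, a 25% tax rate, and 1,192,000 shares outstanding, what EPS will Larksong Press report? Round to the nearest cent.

Interest = £625,082.00, so EBT = £1,553,000 − £625,082.00 = £927,918.00.
After tax at 25%: net income = £927,918.00 × 0.75 = £695,938.50.
EPS = £695,938.50 ÷ 1,192,000 = £0.58.

£0.58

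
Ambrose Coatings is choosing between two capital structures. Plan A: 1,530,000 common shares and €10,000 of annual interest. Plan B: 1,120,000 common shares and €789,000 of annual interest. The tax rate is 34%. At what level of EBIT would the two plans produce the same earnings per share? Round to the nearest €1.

Set EPS_A = EPS_B: (EBIT − €10,000)(1 − 0.34) ÷ 1,530,000 = (EBIT − €789,000)(1 − 0.34) ÷ 1,120,000.
The (1 − t) factor cancels: (EBIT − 10,000) × 1,120,000 = (EBIT − 789,000) × 1,530,000.
Solving, EBIT = (789,000·1,530,000 − 10,000·1,120,000) / (1,530,000 − 1,120,000) = 1,195,970,000,000 / 410,000 = 2,917,000.00.

€2,917,000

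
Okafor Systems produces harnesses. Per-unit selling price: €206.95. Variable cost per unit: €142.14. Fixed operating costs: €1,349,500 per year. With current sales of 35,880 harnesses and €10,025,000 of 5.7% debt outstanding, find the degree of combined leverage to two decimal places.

At 35,880 units, contribution = 35,880 × €64.81 = €2,325,382.80.
Operating income = contribution − fixed costs = €2,325,382.80 − €1,349,500 = €975,882.80. Interest = €571,425.00.
DOL = €2,325,382.80 ÷ €975,882.80 = 2.3829; DFL = €975,882.80 ÷ €404,457.80 = 2.4128.
Combined leverage = 2.3829 × 2.4128 = 5.7495.

5.75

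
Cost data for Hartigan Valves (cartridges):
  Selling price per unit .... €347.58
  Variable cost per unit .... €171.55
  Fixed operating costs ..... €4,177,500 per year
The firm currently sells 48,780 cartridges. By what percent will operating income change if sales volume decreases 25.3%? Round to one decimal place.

-49.3%

Total contribution margin = 48,780 × €176.03 = €8,586,743.40.
Operating income = contribution − fixed costs = €8,586,743.40 − €4,177,500 = €4,409,243.40.
Degree of operating leverage = €8,586,743.40 / €4,409,243.40 = 1.9474.
Operating income changes by 1.9474 × -25.3% = -49.3%.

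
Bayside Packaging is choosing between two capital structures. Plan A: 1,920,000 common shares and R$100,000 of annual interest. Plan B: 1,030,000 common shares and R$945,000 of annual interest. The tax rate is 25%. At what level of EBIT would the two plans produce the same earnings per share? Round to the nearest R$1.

R$1,922,921

At indifference, (EBIT − 100,000)(1 − t)/1,920,000 = (EBIT − 945,000)(1 − t)/1,030,000.
The (1 − t) factor cancels: (EBIT − 100,000) × 1,030,000 = (EBIT − 945,000) × 1,920,000.
EBIT × (1,920,000 − 1,030,000) = 945,000 × 1,920,000 − 100,000 × 1,030,000 = 1,711,400,000,000, so EBIT = 1,711,400,000,000 ÷ 890,000 = 1,922,921.35.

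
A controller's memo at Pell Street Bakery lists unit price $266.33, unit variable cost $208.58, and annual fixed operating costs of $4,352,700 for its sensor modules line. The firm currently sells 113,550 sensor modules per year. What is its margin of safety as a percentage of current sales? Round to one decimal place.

33.6%

Unit CM = price − variable cost = $266.33 − $208.58 = $57.75. Break-even units = $4,352,700 ÷ $57.75 = 75,371.43; break-even revenue = 75,371.43 × $266.33 = $20,073,672.57.
Actual sales revenue = 113,550 × $266.33 = $30,241,771.50.
Margin of safety = ($30,241,771.50 − $20,073,672.57) ÷ $30,241,771.50 = 33.6%.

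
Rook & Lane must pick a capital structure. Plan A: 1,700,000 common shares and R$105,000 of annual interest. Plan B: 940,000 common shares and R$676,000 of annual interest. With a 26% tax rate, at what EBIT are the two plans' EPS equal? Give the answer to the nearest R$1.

R$1,382,237

At indifference, (EBIT − 105,000)(1 − t)/1,700,000 = (EBIT − 676,000)(1 − t)/940,000.
The (1 − t) factor cancels: (EBIT − 105,000) × 940,000 = (EBIT − 676,000) × 1,700,000.
Solving, EBIT = (676,000·1,700,000 − 105,000·940,000) / (1,700,000 − 940,000) = 1,050,500,000,000 / 760,000 = 1,382,236.84.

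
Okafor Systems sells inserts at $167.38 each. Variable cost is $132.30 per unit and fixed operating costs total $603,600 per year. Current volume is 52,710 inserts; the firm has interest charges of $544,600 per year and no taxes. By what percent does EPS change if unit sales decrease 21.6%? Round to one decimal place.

-57.0%

Contribution at this volume is 52,710 × $35.08 = $1,849,066.80.
Subtracting fixed costs: EBIT = $1,849,066.80 − $603,600 = $1,245,466.80.
Interest = $544,600.00, so EBIT − I = $700,866.80.
DCL = total CM / (EBIT − I) = $1,849,066.80 / $700,866.80 = 2.6383.
EPS therefore changes by 2.6383 × (-21.6%) = -57.0%.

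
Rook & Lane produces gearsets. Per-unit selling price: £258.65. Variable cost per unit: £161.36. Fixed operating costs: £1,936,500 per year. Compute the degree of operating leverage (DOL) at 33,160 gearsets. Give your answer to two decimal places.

Total contribution margin = 33,160 × £97.29 = £3,226,136.40.
Subtracting fixed costs: EBIT = £3,226,136.40 − £1,936,500 = £1,289,636.40.
So DOL = total CM / EBIT = £3,226,136.40 / £1,289,636.40 = 2.5016.

2.50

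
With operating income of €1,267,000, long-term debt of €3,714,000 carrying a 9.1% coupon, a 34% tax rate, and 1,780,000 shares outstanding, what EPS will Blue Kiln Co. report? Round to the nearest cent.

€0.34

Pre-tax income = €1,267,000 − €337,974.00 = €929,026.00.
Net income = €929,026.00 × (1 − 0.34) = €613,157.16.
EPS = €613,157.16 ÷ 1,780,000 = €0.34.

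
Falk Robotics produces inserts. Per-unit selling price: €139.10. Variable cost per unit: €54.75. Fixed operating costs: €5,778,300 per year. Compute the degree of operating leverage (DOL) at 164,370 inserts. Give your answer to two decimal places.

1.71

At 164,370 units, contribution = 164,370 × €84.35 = €13,864,609.50.
Subtracting fixed costs: EBIT = €13,864,609.50 − €5,778,300 = €8,086,309.50.
Degree of operating leverage = €13,864,609.50 / €8,086,309.50 = 1.7146.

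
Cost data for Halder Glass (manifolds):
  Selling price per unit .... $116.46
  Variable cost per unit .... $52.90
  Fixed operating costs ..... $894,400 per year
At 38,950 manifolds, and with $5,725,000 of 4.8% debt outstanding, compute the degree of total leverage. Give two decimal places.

1.89

At 38,950 units, contribution = 38,950 × $63.56 = $2,475,662.00.
EBIT = $2,475,662.00 − $894,400 = $1,581,262.00. Interest = $274,800.00.
DOL = $2,475,662.00 ÷ $1,581,262.00 = 1.5656; DFL = $1,581,262.00 ÷ $1,306,462.00 = 1.2103.
Combined leverage = 1.5656 × 1.2103 = 1.8948.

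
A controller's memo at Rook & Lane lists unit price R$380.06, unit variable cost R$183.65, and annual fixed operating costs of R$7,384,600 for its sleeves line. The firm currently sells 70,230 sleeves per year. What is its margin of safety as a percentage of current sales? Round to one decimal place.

46.5%

Each unit contributes R$380.06 − R$183.65 = R$196.41. Break-even units = R$7,384,600 ÷ R$196.41 = 37,597.88; break-even revenue = 37,597.88 × R$380.06 = R$14,289,451.03.
Actual sales revenue = 70,230 × R$380.06 = R$26,691,613.80.
Margin of safety = (R$26,691,613.80 − R$14,289,451.03) ÷ R$26,691,613.80 = 46.5%.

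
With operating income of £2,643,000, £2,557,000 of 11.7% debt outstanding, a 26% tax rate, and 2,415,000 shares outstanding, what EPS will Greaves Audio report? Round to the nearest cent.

£0.72

Pre-tax income = £2,643,000 − £299,169.00 = £2,343,831.00.
Net income = £2,343,831.00 × (1 − 0.26) = £1,734,434.94.
Per share: £1,734,434.94 / 2,415,000 shares = £0.72.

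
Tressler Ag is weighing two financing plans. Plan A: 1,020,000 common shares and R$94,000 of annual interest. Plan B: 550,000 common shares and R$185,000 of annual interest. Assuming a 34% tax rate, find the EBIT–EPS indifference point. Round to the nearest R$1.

At indifference, (EBIT − 94,000)(1 − t)/1,020,000 = (EBIT − 185,000)(1 − t)/550,000.
Cancelling (1 − t) and cross-multiplying: 550,000·(EBIT − 94,000) = 1,020,000·(EBIT − 185,000).
EBIT × (1,020,000 − 550,000) = 185,000 × 1,020,000 − 94,000 × 550,000 = 137,000,000,000, so EBIT = 137,000,000,000 ÷ 470,000 = 291,489.36.

R$291,489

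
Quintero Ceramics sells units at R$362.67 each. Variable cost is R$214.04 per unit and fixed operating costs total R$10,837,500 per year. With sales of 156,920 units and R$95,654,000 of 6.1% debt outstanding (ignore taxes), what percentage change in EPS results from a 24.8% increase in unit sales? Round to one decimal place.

+87.0%

At 156,920 units, contribution = 156,920 × R$148.63 = R$23,323,019.60.
EBIT = R$23,323,019.60 − R$10,837,500 = R$12,485,519.60.
Interest = R$5,834,894.00, so EBIT − I = R$6,650,625.60.
DCL = total CM / (EBIT − I) = R$23,323,019.60 / R$6,650,625.60 = 3.5069.
%ΔEPS = DCL × %ΔSales = 3.5069 × +24.8% = +87.0%.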